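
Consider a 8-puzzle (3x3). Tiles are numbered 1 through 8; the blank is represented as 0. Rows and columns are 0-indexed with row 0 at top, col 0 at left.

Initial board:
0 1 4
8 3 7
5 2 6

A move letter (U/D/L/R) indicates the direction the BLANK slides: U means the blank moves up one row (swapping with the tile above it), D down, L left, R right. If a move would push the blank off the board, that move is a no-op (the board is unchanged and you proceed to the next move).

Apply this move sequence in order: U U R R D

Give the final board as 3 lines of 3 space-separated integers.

Answer: 1 4 7
8 3 0
5 2 6

Derivation:
After move 1 (U):
0 1 4
8 3 7
5 2 6

After move 2 (U):
0 1 4
8 3 7
5 2 6

After move 3 (R):
1 0 4
8 3 7
5 2 6

After move 4 (R):
1 4 0
8 3 7
5 2 6

After move 5 (D):
1 4 7
8 3 0
5 2 6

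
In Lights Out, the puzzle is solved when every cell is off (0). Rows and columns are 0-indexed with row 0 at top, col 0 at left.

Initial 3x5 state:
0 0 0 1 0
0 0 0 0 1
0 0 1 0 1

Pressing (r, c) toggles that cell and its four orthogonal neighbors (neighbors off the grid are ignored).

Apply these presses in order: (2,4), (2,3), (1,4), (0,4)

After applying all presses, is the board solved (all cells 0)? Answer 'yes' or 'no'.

After press 1 at (2,4):
0 0 0 1 0
0 0 0 0 0
0 0 1 1 0

After press 2 at (2,3):
0 0 0 1 0
0 0 0 1 0
0 0 0 0 1

After press 3 at (1,4):
0 0 0 1 1
0 0 0 0 1
0 0 0 0 0

After press 4 at (0,4):
0 0 0 0 0
0 0 0 0 0
0 0 0 0 0

Lights still on: 0

Answer: yes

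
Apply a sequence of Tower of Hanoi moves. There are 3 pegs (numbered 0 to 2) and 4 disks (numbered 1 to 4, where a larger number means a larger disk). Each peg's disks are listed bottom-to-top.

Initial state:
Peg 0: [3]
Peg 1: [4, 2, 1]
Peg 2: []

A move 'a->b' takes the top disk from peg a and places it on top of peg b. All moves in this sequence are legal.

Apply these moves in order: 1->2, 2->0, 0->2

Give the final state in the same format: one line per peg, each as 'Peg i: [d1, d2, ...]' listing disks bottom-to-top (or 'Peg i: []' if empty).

Answer: Peg 0: [3]
Peg 1: [4, 2]
Peg 2: [1]

Derivation:
After move 1 (1->2):
Peg 0: [3]
Peg 1: [4, 2]
Peg 2: [1]

After move 2 (2->0):
Peg 0: [3, 1]
Peg 1: [4, 2]
Peg 2: []

After move 3 (0->2):
Peg 0: [3]
Peg 1: [4, 2]
Peg 2: [1]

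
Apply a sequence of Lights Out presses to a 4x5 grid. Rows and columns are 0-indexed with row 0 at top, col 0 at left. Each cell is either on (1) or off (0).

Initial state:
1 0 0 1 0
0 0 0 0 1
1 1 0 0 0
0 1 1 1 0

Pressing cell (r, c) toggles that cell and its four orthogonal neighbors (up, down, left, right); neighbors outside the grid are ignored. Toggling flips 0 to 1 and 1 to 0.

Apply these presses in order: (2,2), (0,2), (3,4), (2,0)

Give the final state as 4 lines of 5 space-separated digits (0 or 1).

Answer: 1 1 1 0 0
1 0 0 0 1
0 1 1 1 1
1 1 0 0 1

Derivation:
After press 1 at (2,2):
1 0 0 1 0
0 0 1 0 1
1 0 1 1 0
0 1 0 1 0

After press 2 at (0,2):
1 1 1 0 0
0 0 0 0 1
1 0 1 1 0
0 1 0 1 0

After press 3 at (3,4):
1 1 1 0 0
0 0 0 0 1
1 0 1 1 1
0 1 0 0 1

After press 4 at (2,0):
1 1 1 0 0
1 0 0 0 1
0 1 1 1 1
1 1 0 0 1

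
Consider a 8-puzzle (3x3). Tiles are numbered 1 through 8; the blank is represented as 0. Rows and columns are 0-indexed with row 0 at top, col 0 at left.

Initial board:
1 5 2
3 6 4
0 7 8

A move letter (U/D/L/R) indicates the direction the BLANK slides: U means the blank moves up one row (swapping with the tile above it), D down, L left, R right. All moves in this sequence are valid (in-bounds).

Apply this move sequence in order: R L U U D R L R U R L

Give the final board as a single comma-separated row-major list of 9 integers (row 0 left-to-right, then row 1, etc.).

Answer: 1, 0, 2, 6, 5, 4, 3, 7, 8

Derivation:
After move 1 (R):
1 5 2
3 6 4
7 0 8

After move 2 (L):
1 5 2
3 6 4
0 7 8

After move 3 (U):
1 5 2
0 6 4
3 7 8

After move 4 (U):
0 5 2
1 6 4
3 7 8

After move 5 (D):
1 5 2
0 6 4
3 7 8

After move 6 (R):
1 5 2
6 0 4
3 7 8

After move 7 (L):
1 5 2
0 6 4
3 7 8

After move 8 (R):
1 5 2
6 0 4
3 7 8

After move 9 (U):
1 0 2
6 5 4
3 7 8

After move 10 (R):
1 2 0
6 5 4
3 7 8

After move 11 (L):
1 0 2
6 5 4
3 7 8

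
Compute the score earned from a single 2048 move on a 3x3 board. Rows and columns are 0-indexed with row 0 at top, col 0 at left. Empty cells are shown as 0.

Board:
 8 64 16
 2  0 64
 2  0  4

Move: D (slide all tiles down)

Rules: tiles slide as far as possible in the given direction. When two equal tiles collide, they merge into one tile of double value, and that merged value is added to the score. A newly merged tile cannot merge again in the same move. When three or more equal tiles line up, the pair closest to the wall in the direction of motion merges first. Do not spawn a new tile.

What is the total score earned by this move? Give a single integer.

Slide down:
col 0: [8, 2, 2] -> [0, 8, 4]  score +4 (running 4)
col 1: [64, 0, 0] -> [0, 0, 64]  score +0 (running 4)
col 2: [16, 64, 4] -> [16, 64, 4]  score +0 (running 4)
Board after move:
 0  0 16
 8  0 64
 4 64  4

Answer: 4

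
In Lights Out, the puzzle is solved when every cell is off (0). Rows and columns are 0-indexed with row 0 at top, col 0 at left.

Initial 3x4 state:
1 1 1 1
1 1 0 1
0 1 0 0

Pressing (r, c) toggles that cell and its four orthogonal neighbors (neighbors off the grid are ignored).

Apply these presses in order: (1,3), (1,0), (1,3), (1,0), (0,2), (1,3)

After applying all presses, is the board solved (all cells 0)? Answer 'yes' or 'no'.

Answer: no

Derivation:
After press 1 at (1,3):
1 1 1 0
1 1 1 0
0 1 0 1

After press 2 at (1,0):
0 1 1 0
0 0 1 0
1 1 0 1

After press 3 at (1,3):
0 1 1 1
0 0 0 1
1 1 0 0

After press 4 at (1,0):
1 1 1 1
1 1 0 1
0 1 0 0

After press 5 at (0,2):
1 0 0 0
1 1 1 1
0 1 0 0

After press 6 at (1,3):
1 0 0 1
1 1 0 0
0 1 0 1

Lights still on: 6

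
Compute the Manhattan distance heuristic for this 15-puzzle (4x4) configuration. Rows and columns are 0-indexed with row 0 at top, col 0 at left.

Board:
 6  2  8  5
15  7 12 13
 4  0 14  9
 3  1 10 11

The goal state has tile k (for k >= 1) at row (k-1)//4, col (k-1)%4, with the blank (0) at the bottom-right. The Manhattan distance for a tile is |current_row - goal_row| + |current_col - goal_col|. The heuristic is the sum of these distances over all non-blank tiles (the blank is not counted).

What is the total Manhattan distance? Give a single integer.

Tile 6: at (0,0), goal (1,1), distance |0-1|+|0-1| = 2
Tile 2: at (0,1), goal (0,1), distance |0-0|+|1-1| = 0
Tile 8: at (0,2), goal (1,3), distance |0-1|+|2-3| = 2
Tile 5: at (0,3), goal (1,0), distance |0-1|+|3-0| = 4
Tile 15: at (1,0), goal (3,2), distance |1-3|+|0-2| = 4
Tile 7: at (1,1), goal (1,2), distance |1-1|+|1-2| = 1
Tile 12: at (1,2), goal (2,3), distance |1-2|+|2-3| = 2
Tile 13: at (1,3), goal (3,0), distance |1-3|+|3-0| = 5
Tile 4: at (2,0), goal (0,3), distance |2-0|+|0-3| = 5
Tile 14: at (2,2), goal (3,1), distance |2-3|+|2-1| = 2
Tile 9: at (2,3), goal (2,0), distance |2-2|+|3-0| = 3
Tile 3: at (3,0), goal (0,2), distance |3-0|+|0-2| = 5
Tile 1: at (3,1), goal (0,0), distance |3-0|+|1-0| = 4
Tile 10: at (3,2), goal (2,1), distance |3-2|+|2-1| = 2
Tile 11: at (3,3), goal (2,2), distance |3-2|+|3-2| = 2
Sum: 2 + 0 + 2 + 4 + 4 + 1 + 2 + 5 + 5 + 2 + 3 + 5 + 4 + 2 + 2 = 43

Answer: 43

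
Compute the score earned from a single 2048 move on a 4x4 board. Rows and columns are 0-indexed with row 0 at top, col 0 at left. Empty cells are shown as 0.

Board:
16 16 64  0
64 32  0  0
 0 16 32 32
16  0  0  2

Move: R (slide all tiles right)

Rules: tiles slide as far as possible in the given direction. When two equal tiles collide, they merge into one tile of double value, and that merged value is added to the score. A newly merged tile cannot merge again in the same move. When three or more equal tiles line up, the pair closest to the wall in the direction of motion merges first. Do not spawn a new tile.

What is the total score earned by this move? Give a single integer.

Answer: 96

Derivation:
Slide right:
row 0: [16, 16, 64, 0] -> [0, 0, 32, 64]  score +32 (running 32)
row 1: [64, 32, 0, 0] -> [0, 0, 64, 32]  score +0 (running 32)
row 2: [0, 16, 32, 32] -> [0, 0, 16, 64]  score +64 (running 96)
row 3: [16, 0, 0, 2] -> [0, 0, 16, 2]  score +0 (running 96)
Board after move:
 0  0 32 64
 0  0 64 32
 0  0 16 64
 0  0 16  2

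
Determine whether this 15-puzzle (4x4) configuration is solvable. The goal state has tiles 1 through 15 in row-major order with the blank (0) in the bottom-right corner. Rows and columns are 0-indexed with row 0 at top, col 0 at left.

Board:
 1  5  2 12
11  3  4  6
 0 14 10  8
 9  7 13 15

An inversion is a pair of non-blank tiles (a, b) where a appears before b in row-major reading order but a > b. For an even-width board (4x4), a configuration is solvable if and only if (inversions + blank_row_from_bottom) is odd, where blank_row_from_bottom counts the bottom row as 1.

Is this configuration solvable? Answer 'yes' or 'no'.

Inversions: 28
Blank is in row 2 (0-indexed from top), which is row 2 counting from the bottom (bottom = 1).
28 + 2 = 30, which is even, so the puzzle is not solvable.

Answer: no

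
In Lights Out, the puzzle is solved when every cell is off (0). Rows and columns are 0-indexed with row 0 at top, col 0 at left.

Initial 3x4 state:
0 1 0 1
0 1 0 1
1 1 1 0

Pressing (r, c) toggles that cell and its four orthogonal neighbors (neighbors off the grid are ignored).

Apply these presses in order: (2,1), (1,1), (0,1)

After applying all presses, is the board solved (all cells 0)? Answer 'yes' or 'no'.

After press 1 at (2,1):
0 1 0 1
0 0 0 1
0 0 0 0

After press 2 at (1,1):
0 0 0 1
1 1 1 1
0 1 0 0

After press 3 at (0,1):
1 1 1 1
1 0 1 1
0 1 0 0

Lights still on: 8

Answer: no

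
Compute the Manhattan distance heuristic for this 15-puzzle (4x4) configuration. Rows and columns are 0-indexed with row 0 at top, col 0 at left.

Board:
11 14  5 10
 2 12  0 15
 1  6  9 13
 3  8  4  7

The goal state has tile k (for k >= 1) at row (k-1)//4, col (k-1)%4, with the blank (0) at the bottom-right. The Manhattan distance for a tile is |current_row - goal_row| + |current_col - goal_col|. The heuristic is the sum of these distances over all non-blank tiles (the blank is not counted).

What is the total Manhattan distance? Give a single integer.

Tile 11: at (0,0), goal (2,2), distance |0-2|+|0-2| = 4
Tile 14: at (0,1), goal (3,1), distance |0-3|+|1-1| = 3
Tile 5: at (0,2), goal (1,0), distance |0-1|+|2-0| = 3
Tile 10: at (0,3), goal (2,1), distance |0-2|+|3-1| = 4
Tile 2: at (1,0), goal (0,1), distance |1-0|+|0-1| = 2
Tile 12: at (1,1), goal (2,3), distance |1-2|+|1-3| = 3
Tile 15: at (1,3), goal (3,2), distance |1-3|+|3-2| = 3
Tile 1: at (2,0), goal (0,0), distance |2-0|+|0-0| = 2
Tile 6: at (2,1), goal (1,1), distance |2-1|+|1-1| = 1
Tile 9: at (2,2), goal (2,0), distance |2-2|+|2-0| = 2
Tile 13: at (2,3), goal (3,0), distance |2-3|+|3-0| = 4
Tile 3: at (3,0), goal (0,2), distance |3-0|+|0-2| = 5
Tile 8: at (3,1), goal (1,3), distance |3-1|+|1-3| = 4
Tile 4: at (3,2), goal (0,3), distance |3-0|+|2-3| = 4
Tile 7: at (3,3), goal (1,2), distance |3-1|+|3-2| = 3
Sum: 4 + 3 + 3 + 4 + 2 + 3 + 3 + 2 + 1 + 2 + 4 + 5 + 4 + 4 + 3 = 47

Answer: 47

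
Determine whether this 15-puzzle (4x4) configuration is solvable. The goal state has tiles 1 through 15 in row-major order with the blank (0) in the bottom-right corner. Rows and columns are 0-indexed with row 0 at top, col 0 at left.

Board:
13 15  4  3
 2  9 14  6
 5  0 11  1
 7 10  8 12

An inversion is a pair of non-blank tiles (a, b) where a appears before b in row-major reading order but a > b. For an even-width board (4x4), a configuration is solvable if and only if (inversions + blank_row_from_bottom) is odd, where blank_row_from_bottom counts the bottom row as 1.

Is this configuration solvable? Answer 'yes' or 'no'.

Inversions: 52
Blank is in row 2 (0-indexed from top), which is row 2 counting from the bottom (bottom = 1).
52 + 2 = 54, which is even, so the puzzle is not solvable.

Answer: no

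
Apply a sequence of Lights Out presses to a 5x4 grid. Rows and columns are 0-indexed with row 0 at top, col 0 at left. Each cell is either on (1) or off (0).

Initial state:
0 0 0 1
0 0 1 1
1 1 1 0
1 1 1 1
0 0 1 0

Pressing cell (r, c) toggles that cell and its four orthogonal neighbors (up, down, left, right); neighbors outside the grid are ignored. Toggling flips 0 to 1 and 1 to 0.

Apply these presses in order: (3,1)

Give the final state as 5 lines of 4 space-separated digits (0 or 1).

Answer: 0 0 0 1
0 0 1 1
1 0 1 0
0 0 0 1
0 1 1 0

Derivation:
After press 1 at (3,1):
0 0 0 1
0 0 1 1
1 0 1 0
0 0 0 1
0 1 1 0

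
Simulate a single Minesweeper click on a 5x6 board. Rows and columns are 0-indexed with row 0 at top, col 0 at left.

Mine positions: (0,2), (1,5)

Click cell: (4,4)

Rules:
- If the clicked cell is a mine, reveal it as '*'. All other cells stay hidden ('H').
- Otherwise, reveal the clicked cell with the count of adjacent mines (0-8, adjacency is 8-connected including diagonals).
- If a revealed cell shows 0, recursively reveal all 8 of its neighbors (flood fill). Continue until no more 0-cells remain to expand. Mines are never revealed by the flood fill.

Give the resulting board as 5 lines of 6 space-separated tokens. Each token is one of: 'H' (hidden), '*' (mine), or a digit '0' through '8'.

0 1 H H H H
0 1 1 1 1 H
0 0 0 0 1 1
0 0 0 0 0 0
0 0 0 0 0 0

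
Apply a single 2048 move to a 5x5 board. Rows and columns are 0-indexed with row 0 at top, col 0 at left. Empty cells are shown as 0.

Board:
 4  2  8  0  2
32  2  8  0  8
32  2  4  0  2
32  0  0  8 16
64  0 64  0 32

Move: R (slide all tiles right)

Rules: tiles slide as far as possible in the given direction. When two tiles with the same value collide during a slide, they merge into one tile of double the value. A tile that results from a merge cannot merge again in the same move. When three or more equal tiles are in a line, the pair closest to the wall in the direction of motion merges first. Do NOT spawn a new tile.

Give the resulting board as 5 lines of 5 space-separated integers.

Slide right:
row 0: [4, 2, 8, 0, 2] -> [0, 4, 2, 8, 2]
row 1: [32, 2, 8, 0, 8] -> [0, 0, 32, 2, 16]
row 2: [32, 2, 4, 0, 2] -> [0, 32, 2, 4, 2]
row 3: [32, 0, 0, 8, 16] -> [0, 0, 32, 8, 16]
row 4: [64, 0, 64, 0, 32] -> [0, 0, 0, 128, 32]

Answer:   0   4   2   8   2
  0   0  32   2  16
  0  32   2   4   2
  0   0  32   8  16
  0   0   0 128  32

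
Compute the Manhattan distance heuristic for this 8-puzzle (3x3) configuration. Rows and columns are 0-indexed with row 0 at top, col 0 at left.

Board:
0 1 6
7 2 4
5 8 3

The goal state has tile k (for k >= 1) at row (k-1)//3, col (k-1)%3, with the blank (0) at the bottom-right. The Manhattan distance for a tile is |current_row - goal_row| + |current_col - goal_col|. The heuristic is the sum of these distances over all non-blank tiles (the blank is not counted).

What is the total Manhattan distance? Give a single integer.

Answer: 10

Derivation:
Tile 1: at (0,1), goal (0,0), distance |0-0|+|1-0| = 1
Tile 6: at (0,2), goal (1,2), distance |0-1|+|2-2| = 1
Tile 7: at (1,0), goal (2,0), distance |1-2|+|0-0| = 1
Tile 2: at (1,1), goal (0,1), distance |1-0|+|1-1| = 1
Tile 4: at (1,2), goal (1,0), distance |1-1|+|2-0| = 2
Tile 5: at (2,0), goal (1,1), distance |2-1|+|0-1| = 2
Tile 8: at (2,1), goal (2,1), distance |2-2|+|1-1| = 0
Tile 3: at (2,2), goal (0,2), distance |2-0|+|2-2| = 2
Sum: 1 + 1 + 1 + 1 + 2 + 2 + 0 + 2 = 10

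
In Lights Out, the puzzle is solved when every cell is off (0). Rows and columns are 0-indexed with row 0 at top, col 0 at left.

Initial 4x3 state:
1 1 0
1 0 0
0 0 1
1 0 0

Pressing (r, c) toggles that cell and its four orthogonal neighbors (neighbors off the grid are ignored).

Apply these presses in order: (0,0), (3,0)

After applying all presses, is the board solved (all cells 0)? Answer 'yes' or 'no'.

After press 1 at (0,0):
0 0 0
0 0 0
0 0 1
1 0 0

After press 2 at (3,0):
0 0 0
0 0 0
1 0 1
0 1 0

Lights still on: 3

Answer: no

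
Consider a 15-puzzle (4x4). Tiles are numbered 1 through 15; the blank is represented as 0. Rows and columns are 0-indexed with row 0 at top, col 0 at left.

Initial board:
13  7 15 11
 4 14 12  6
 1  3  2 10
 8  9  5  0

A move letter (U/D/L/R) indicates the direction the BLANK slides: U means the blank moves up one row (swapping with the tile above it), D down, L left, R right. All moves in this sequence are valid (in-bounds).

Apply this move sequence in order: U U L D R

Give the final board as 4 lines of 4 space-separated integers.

After move 1 (U):
13  7 15 11
 4 14 12  6
 1  3  2  0
 8  9  5 10

After move 2 (U):
13  7 15 11
 4 14 12  0
 1  3  2  6
 8  9  5 10

After move 3 (L):
13  7 15 11
 4 14  0 12
 1  3  2  6
 8  9  5 10

After move 4 (D):
13  7 15 11
 4 14  2 12
 1  3  0  6
 8  9  5 10

After move 5 (R):
13  7 15 11
 4 14  2 12
 1  3  6  0
 8  9  5 10

Answer: 13  7 15 11
 4 14  2 12
 1  3  6  0
 8  9  5 10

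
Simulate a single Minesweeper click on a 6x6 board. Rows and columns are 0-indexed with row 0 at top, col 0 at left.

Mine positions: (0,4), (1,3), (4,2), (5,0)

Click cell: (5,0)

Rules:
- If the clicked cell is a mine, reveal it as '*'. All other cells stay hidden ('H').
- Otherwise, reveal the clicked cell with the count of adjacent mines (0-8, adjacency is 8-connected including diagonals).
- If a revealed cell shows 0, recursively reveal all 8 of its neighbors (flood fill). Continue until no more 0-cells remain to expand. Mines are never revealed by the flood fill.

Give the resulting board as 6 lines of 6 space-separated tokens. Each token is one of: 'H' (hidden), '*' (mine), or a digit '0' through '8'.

H H H H H H
H H H H H H
H H H H H H
H H H H H H
H H H H H H
* H H H H H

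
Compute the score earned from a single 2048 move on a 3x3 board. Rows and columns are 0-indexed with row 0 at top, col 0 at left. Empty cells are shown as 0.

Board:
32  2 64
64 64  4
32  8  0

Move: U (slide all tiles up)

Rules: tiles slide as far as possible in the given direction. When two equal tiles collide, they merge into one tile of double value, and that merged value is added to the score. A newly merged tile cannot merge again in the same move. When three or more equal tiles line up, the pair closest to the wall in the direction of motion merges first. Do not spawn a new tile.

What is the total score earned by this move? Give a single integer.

Answer: 0

Derivation:
Slide up:
col 0: [32, 64, 32] -> [32, 64, 32]  score +0 (running 0)
col 1: [2, 64, 8] -> [2, 64, 8]  score +0 (running 0)
col 2: [64, 4, 0] -> [64, 4, 0]  score +0 (running 0)
Board after move:
32  2 64
64 64  4
32  8  0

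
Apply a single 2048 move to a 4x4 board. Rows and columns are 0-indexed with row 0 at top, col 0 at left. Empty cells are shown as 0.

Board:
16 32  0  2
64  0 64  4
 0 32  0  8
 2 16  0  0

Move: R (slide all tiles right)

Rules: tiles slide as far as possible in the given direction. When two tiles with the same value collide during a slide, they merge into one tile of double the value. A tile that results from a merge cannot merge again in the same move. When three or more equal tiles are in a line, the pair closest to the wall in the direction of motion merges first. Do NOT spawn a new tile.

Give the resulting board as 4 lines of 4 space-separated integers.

Slide right:
row 0: [16, 32, 0, 2] -> [0, 16, 32, 2]
row 1: [64, 0, 64, 4] -> [0, 0, 128, 4]
row 2: [0, 32, 0, 8] -> [0, 0, 32, 8]
row 3: [2, 16, 0, 0] -> [0, 0, 2, 16]

Answer:   0  16  32   2
  0   0 128   4
  0   0  32   8
  0   0   2  16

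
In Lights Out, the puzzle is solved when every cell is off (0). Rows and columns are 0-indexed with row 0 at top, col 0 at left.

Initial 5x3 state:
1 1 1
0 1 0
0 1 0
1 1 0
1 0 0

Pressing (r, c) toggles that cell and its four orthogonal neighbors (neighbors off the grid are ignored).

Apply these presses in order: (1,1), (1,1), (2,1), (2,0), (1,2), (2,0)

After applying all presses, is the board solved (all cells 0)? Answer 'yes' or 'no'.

Answer: no

Derivation:
After press 1 at (1,1):
1 0 1
1 0 1
0 0 0
1 1 0
1 0 0

After press 2 at (1,1):
1 1 1
0 1 0
0 1 0
1 1 0
1 0 0

After press 3 at (2,1):
1 1 1
0 0 0
1 0 1
1 0 0
1 0 0

After press 4 at (2,0):
1 1 1
1 0 0
0 1 1
0 0 0
1 0 0

After press 5 at (1,2):
1 1 0
1 1 1
0 1 0
0 0 0
1 0 0

After press 6 at (2,0):
1 1 0
0 1 1
1 0 0
1 0 0
1 0 0

Lights still on: 7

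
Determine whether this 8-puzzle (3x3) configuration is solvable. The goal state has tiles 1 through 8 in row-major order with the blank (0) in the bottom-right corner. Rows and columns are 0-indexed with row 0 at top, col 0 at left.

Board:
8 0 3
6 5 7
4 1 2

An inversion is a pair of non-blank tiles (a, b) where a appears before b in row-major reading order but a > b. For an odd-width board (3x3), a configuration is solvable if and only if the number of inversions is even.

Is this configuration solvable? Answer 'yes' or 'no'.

Answer: no

Derivation:
Inversions (pairs i<j in row-major order where tile[i] > tile[j] > 0): 21
21 is odd, so the puzzle is not solvable.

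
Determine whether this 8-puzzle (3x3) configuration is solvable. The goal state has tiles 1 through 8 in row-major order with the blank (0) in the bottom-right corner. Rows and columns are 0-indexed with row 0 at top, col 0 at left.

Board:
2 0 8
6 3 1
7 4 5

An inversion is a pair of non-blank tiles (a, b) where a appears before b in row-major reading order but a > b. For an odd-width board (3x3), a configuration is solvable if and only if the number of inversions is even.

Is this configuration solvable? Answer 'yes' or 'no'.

Answer: yes

Derivation:
Inversions (pairs i<j in row-major order where tile[i] > tile[j] > 0): 14
14 is even, so the puzzle is solvable.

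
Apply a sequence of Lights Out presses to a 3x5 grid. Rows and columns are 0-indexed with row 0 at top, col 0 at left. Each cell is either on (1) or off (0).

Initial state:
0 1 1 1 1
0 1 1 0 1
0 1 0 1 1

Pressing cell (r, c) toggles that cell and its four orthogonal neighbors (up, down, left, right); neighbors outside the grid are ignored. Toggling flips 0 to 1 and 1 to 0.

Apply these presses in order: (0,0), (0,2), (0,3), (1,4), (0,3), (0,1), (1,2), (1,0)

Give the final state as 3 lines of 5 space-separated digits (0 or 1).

After press 1 at (0,0):
1 0 1 1 1
1 1 1 0 1
0 1 0 1 1

After press 2 at (0,2):
1 1 0 0 1
1 1 0 0 1
0 1 0 1 1

After press 3 at (0,3):
1 1 1 1 0
1 1 0 1 1
0 1 0 1 1

After press 4 at (1,4):
1 1 1 1 1
1 1 0 0 0
0 1 0 1 0

After press 5 at (0,3):
1 1 0 0 0
1 1 0 1 0
0 1 0 1 0

After press 6 at (0,1):
0 0 1 0 0
1 0 0 1 0
0 1 0 1 0

After press 7 at (1,2):
0 0 0 0 0
1 1 1 0 0
0 1 1 1 0

After press 8 at (1,0):
1 0 0 0 0
0 0 1 0 0
1 1 1 1 0

Answer: 1 0 0 0 0
0 0 1 0 0
1 1 1 1 0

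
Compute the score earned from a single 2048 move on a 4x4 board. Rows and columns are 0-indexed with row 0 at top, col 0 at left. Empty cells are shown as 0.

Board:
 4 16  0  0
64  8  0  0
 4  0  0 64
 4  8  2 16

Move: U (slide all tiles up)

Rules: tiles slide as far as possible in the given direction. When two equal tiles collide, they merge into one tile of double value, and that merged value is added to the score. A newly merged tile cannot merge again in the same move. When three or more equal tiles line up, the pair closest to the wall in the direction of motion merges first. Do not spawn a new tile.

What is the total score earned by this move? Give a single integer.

Answer: 24

Derivation:
Slide up:
col 0: [4, 64, 4, 4] -> [4, 64, 8, 0]  score +8 (running 8)
col 1: [16, 8, 0, 8] -> [16, 16, 0, 0]  score +16 (running 24)
col 2: [0, 0, 0, 2] -> [2, 0, 0, 0]  score +0 (running 24)
col 3: [0, 0, 64, 16] -> [64, 16, 0, 0]  score +0 (running 24)
Board after move:
 4 16  2 64
64 16  0 16
 8  0  0  0
 0  0  0  0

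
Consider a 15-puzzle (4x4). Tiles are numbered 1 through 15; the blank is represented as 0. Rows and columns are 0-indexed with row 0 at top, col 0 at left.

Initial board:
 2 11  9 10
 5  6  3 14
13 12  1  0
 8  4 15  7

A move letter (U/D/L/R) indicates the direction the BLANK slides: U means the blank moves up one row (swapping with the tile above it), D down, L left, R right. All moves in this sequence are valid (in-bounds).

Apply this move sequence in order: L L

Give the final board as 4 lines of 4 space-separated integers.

After move 1 (L):
 2 11  9 10
 5  6  3 14
13 12  0  1
 8  4 15  7

After move 2 (L):
 2 11  9 10
 5  6  3 14
13  0 12  1
 8  4 15  7

Answer:  2 11  9 10
 5  6  3 14
13  0 12  1
 8  4 15  7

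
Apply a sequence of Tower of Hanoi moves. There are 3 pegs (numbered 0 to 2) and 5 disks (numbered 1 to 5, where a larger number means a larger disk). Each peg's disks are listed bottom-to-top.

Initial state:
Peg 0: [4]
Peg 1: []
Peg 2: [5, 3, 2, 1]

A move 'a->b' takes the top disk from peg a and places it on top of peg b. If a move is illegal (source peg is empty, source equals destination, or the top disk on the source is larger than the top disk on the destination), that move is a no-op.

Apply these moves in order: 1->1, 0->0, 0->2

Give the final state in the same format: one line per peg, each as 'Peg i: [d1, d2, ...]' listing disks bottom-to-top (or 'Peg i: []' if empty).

Answer: Peg 0: [4]
Peg 1: []
Peg 2: [5, 3, 2, 1]

Derivation:
After move 1 (1->1):
Peg 0: [4]
Peg 1: []
Peg 2: [5, 3, 2, 1]

After move 2 (0->0):
Peg 0: [4]
Peg 1: []
Peg 2: [5, 3, 2, 1]

After move 3 (0->2):
Peg 0: [4]
Peg 1: []
Peg 2: [5, 3, 2, 1]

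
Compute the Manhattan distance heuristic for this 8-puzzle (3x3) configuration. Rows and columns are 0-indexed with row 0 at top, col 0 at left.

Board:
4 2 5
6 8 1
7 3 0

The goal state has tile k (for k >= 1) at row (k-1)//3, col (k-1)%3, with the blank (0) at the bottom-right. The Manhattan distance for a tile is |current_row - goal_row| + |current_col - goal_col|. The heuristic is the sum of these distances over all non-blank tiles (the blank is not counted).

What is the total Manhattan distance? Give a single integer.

Answer: 12

Derivation:
Tile 4: (0,0)->(1,0) = 1
Tile 2: (0,1)->(0,1) = 0
Tile 5: (0,2)->(1,1) = 2
Tile 6: (1,0)->(1,2) = 2
Tile 8: (1,1)->(2,1) = 1
Tile 1: (1,2)->(0,0) = 3
Tile 7: (2,0)->(2,0) = 0
Tile 3: (2,1)->(0,2) = 3
Sum: 1 + 0 + 2 + 2 + 1 + 3 + 0 + 3 = 12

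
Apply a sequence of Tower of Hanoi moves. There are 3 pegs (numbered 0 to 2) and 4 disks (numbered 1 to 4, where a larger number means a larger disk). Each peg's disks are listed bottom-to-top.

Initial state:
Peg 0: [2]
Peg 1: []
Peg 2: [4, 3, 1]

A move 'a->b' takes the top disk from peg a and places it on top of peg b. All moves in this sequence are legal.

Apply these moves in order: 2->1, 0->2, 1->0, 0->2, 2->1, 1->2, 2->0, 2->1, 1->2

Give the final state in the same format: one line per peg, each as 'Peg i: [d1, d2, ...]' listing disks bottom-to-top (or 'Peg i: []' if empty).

Answer: Peg 0: [1]
Peg 1: []
Peg 2: [4, 3, 2]

Derivation:
After move 1 (2->1):
Peg 0: [2]
Peg 1: [1]
Peg 2: [4, 3]

After move 2 (0->2):
Peg 0: []
Peg 1: [1]
Peg 2: [4, 3, 2]

After move 3 (1->0):
Peg 0: [1]
Peg 1: []
Peg 2: [4, 3, 2]

After move 4 (0->2):
Peg 0: []
Peg 1: []
Peg 2: [4, 3, 2, 1]

After move 5 (2->1):
Peg 0: []
Peg 1: [1]
Peg 2: [4, 3, 2]

After move 6 (1->2):
Peg 0: []
Peg 1: []
Peg 2: [4, 3, 2, 1]

After move 7 (2->0):
Peg 0: [1]
Peg 1: []
Peg 2: [4, 3, 2]

After move 8 (2->1):
Peg 0: [1]
Peg 1: [2]
Peg 2: [4, 3]

After move 9 (1->2):
Peg 0: [1]
Peg 1: []
Peg 2: [4, 3, 2]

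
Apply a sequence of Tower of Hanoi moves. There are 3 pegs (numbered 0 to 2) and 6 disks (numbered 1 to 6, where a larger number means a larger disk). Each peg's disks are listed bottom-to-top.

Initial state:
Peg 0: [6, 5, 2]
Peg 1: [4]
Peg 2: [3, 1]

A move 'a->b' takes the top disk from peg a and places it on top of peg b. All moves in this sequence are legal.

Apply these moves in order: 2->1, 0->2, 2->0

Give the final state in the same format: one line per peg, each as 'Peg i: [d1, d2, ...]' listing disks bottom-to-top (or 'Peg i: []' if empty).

After move 1 (2->1):
Peg 0: [6, 5, 2]
Peg 1: [4, 1]
Peg 2: [3]

After move 2 (0->2):
Peg 0: [6, 5]
Peg 1: [4, 1]
Peg 2: [3, 2]

After move 3 (2->0):
Peg 0: [6, 5, 2]
Peg 1: [4, 1]
Peg 2: [3]

Answer: Peg 0: [6, 5, 2]
Peg 1: [4, 1]
Peg 2: [3]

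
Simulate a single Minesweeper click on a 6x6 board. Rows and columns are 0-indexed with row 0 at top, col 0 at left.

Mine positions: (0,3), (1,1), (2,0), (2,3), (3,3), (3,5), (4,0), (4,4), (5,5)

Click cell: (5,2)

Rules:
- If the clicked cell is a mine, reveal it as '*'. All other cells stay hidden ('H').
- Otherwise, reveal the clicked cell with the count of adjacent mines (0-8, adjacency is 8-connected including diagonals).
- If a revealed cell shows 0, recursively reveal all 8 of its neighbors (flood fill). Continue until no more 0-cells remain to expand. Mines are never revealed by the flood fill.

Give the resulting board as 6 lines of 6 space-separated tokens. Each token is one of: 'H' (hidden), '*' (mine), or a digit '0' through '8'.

H H H H H H
H H H H H H
H H H H H H
H H H H H H
H 1 1 2 H H
H 1 0 1 H H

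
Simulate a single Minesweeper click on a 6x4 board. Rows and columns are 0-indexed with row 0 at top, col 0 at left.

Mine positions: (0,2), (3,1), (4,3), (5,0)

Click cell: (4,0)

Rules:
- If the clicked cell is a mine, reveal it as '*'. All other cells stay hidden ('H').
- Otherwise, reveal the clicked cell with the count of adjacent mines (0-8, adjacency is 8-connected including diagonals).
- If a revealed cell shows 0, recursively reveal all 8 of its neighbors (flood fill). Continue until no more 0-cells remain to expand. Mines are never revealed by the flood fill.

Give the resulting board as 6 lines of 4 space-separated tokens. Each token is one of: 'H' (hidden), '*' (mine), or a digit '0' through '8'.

H H H H
H H H H
H H H H
H H H H
2 H H H
H H H H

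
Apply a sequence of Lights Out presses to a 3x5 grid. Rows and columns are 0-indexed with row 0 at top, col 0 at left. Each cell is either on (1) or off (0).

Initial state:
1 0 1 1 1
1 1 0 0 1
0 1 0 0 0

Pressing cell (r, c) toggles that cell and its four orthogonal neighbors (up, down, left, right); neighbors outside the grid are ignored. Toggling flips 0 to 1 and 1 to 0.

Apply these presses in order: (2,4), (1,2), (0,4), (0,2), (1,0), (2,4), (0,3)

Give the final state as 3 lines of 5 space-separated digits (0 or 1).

After press 1 at (2,4):
1 0 1 1 1
1 1 0 0 0
0 1 0 1 1

After press 2 at (1,2):
1 0 0 1 1
1 0 1 1 0
0 1 1 1 1

After press 3 at (0,4):
1 0 0 0 0
1 0 1 1 1
0 1 1 1 1

After press 4 at (0,2):
1 1 1 1 0
1 0 0 1 1
0 1 1 1 1

After press 5 at (1,0):
0 1 1 1 0
0 1 0 1 1
1 1 1 1 1

After press 6 at (2,4):
0 1 1 1 0
0 1 0 1 0
1 1 1 0 0

After press 7 at (0,3):
0 1 0 0 1
0 1 0 0 0
1 1 1 0 0

Answer: 0 1 0 0 1
0 1 0 0 0
1 1 1 0 0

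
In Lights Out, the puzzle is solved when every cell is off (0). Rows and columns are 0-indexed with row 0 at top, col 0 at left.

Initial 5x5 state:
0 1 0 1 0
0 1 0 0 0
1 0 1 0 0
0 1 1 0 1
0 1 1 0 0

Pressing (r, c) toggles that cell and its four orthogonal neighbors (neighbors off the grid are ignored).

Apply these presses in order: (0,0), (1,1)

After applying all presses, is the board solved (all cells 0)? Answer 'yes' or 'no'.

Answer: no

Derivation:
After press 1 at (0,0):
1 0 0 1 0
1 1 0 0 0
1 0 1 0 0
0 1 1 0 1
0 1 1 0 0

After press 2 at (1,1):
1 1 0 1 0
0 0 1 0 0
1 1 1 0 0
0 1 1 0 1
0 1 1 0 0

Lights still on: 12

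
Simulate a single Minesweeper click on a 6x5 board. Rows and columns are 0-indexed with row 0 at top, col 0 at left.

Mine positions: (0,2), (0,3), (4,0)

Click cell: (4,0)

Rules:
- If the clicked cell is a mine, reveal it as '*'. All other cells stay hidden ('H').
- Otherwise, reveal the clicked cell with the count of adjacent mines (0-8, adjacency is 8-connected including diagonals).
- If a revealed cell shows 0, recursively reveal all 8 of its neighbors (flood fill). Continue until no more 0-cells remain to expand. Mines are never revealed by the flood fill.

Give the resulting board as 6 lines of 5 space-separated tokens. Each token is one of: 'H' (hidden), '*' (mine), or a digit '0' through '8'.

H H H H H
H H H H H
H H H H H
H H H H H
* H H H H
H H H H H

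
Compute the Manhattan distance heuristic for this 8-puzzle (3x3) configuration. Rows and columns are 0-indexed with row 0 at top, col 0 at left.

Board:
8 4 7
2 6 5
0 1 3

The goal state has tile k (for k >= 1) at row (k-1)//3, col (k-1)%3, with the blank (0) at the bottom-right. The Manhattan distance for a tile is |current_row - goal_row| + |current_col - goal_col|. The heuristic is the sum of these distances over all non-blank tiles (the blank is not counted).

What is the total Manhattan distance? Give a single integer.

Answer: 18

Derivation:
Tile 8: at (0,0), goal (2,1), distance |0-2|+|0-1| = 3
Tile 4: at (0,1), goal (1,0), distance |0-1|+|1-0| = 2
Tile 7: at (0,2), goal (2,0), distance |0-2|+|2-0| = 4
Tile 2: at (1,0), goal (0,1), distance |1-0|+|0-1| = 2
Tile 6: at (1,1), goal (1,2), distance |1-1|+|1-2| = 1
Tile 5: at (1,2), goal (1,1), distance |1-1|+|2-1| = 1
Tile 1: at (2,1), goal (0,0), distance |2-0|+|1-0| = 3
Tile 3: at (2,2), goal (0,2), distance |2-0|+|2-2| = 2
Sum: 3 + 2 + 4 + 2 + 1 + 1 + 3 + 2 = 18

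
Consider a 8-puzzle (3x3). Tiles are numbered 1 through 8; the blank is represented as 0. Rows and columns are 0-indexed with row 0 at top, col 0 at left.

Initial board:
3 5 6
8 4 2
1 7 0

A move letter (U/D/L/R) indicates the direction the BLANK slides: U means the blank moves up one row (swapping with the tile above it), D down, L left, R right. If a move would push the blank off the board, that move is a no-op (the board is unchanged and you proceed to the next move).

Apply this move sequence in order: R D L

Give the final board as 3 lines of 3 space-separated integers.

After move 1 (R):
3 5 6
8 4 2
1 7 0

After move 2 (D):
3 5 6
8 4 2
1 7 0

After move 3 (L):
3 5 6
8 4 2
1 0 7

Answer: 3 5 6
8 4 2
1 0 7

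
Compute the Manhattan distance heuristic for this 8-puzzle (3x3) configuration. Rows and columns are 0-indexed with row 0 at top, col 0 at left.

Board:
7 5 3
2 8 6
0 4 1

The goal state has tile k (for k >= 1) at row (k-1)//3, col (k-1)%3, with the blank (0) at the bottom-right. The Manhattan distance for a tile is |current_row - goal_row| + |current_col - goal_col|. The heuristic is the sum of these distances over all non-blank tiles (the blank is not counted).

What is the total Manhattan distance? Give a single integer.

Tile 7: at (0,0), goal (2,0), distance |0-2|+|0-0| = 2
Tile 5: at (0,1), goal (1,1), distance |0-1|+|1-1| = 1
Tile 3: at (0,2), goal (0,2), distance |0-0|+|2-2| = 0
Tile 2: at (1,0), goal (0,1), distance |1-0|+|0-1| = 2
Tile 8: at (1,1), goal (2,1), distance |1-2|+|1-1| = 1
Tile 6: at (1,2), goal (1,2), distance |1-1|+|2-2| = 0
Tile 4: at (2,1), goal (1,0), distance |2-1|+|1-0| = 2
Tile 1: at (2,2), goal (0,0), distance |2-0|+|2-0| = 4
Sum: 2 + 1 + 0 + 2 + 1 + 0 + 2 + 4 = 12

Answer: 12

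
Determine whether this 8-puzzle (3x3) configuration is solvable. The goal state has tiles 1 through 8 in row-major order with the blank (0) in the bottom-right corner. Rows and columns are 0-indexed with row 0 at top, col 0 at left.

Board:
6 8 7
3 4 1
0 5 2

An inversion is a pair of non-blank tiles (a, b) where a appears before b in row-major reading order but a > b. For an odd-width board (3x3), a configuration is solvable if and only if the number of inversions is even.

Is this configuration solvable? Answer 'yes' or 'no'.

Inversions (pairs i<j in row-major order where tile[i] > tile[j] > 0): 21
21 is odd, so the puzzle is not solvable.

Answer: no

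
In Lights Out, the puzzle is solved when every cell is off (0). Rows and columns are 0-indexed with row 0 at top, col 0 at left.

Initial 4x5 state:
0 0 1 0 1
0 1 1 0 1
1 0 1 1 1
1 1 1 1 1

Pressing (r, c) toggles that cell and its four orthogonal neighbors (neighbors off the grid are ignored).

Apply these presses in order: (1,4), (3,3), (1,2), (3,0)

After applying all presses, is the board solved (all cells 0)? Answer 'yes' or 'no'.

Answer: yes

Derivation:
After press 1 at (1,4):
0 0 1 0 0
0 1 1 1 0
1 0 1 1 0
1 1 1 1 1

After press 2 at (3,3):
0 0 1 0 0
0 1 1 1 0
1 0 1 0 0
1 1 0 0 0

After press 3 at (1,2):
0 0 0 0 0
0 0 0 0 0
1 0 0 0 0
1 1 0 0 0

After press 4 at (3,0):
0 0 0 0 0
0 0 0 0 0
0 0 0 0 0
0 0 0 0 0

Lights still on: 0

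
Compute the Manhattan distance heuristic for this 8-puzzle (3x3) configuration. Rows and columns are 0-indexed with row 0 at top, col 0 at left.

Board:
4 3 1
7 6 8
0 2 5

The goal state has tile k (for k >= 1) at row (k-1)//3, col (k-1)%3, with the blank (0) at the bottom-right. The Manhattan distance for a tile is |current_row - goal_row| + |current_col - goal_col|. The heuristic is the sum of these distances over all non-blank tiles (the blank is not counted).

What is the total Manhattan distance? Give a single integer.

Tile 4: (0,0)->(1,0) = 1
Tile 3: (0,1)->(0,2) = 1
Tile 1: (0,2)->(0,0) = 2
Tile 7: (1,0)->(2,0) = 1
Tile 6: (1,1)->(1,2) = 1
Tile 8: (1,2)->(2,1) = 2
Tile 2: (2,1)->(0,1) = 2
Tile 5: (2,2)->(1,1) = 2
Sum: 1 + 1 + 2 + 1 + 1 + 2 + 2 + 2 = 12

Answer: 12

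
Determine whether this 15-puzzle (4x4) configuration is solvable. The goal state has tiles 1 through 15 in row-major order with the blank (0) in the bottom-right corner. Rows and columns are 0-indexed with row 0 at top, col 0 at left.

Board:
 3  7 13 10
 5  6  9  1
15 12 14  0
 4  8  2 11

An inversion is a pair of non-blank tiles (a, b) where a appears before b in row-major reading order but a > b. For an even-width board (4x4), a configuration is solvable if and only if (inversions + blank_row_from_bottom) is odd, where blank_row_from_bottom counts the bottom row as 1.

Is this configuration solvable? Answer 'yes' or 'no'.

Answer: no

Derivation:
Inversions: 50
Blank is in row 2 (0-indexed from top), which is row 2 counting from the bottom (bottom = 1).
50 + 2 = 52, which is even, so the puzzle is not solvable.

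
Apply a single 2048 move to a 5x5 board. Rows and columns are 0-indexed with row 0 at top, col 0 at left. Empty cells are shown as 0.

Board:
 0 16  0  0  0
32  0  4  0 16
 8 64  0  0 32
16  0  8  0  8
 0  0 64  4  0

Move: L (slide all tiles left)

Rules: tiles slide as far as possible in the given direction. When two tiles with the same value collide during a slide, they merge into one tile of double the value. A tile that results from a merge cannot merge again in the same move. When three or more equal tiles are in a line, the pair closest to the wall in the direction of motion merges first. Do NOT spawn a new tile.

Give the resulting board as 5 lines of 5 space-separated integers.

Answer: 16  0  0  0  0
32  4 16  0  0
 8 64 32  0  0
16 16  0  0  0
64  4  0  0  0

Derivation:
Slide left:
row 0: [0, 16, 0, 0, 0] -> [16, 0, 0, 0, 0]
row 1: [32, 0, 4, 0, 16] -> [32, 4, 16, 0, 0]
row 2: [8, 64, 0, 0, 32] -> [8, 64, 32, 0, 0]
row 3: [16, 0, 8, 0, 8] -> [16, 16, 0, 0, 0]
row 4: [0, 0, 64, 4, 0] -> [64, 4, 0, 0, 0]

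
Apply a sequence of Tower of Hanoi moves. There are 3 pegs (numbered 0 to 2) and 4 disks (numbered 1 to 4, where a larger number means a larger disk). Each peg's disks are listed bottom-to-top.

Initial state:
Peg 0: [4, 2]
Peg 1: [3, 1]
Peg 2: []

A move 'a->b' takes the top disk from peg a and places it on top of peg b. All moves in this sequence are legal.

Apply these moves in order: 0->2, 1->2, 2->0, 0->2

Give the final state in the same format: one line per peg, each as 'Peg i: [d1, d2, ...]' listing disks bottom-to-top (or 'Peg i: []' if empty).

Answer: Peg 0: [4]
Peg 1: [3]
Peg 2: [2, 1]

Derivation:
After move 1 (0->2):
Peg 0: [4]
Peg 1: [3, 1]
Peg 2: [2]

After move 2 (1->2):
Peg 0: [4]
Peg 1: [3]
Peg 2: [2, 1]

After move 3 (2->0):
Peg 0: [4, 1]
Peg 1: [3]
Peg 2: [2]

After move 4 (0->2):
Peg 0: [4]
Peg 1: [3]
Peg 2: [2, 1]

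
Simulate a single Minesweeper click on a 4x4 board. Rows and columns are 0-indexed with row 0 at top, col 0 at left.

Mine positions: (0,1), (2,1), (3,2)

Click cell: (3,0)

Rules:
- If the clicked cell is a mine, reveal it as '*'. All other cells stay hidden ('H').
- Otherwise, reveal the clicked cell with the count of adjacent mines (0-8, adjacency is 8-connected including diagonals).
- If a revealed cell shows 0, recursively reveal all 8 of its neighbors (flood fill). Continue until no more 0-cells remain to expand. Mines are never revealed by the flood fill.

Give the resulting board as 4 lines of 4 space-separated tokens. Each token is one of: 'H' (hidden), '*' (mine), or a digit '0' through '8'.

H H H H
H H H H
H H H H
1 H H H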